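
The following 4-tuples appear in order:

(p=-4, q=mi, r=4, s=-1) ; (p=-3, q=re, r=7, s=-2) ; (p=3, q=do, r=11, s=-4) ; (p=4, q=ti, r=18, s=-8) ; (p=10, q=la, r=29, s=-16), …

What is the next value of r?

R: 4, 7, 11, 18, 29 → 47 (each term is the sum of the two before it).

47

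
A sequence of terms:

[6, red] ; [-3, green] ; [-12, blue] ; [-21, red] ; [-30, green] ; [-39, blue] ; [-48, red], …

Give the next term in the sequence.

First component: −9 each step; 6, -3, -12, -21, -30, -39, -48 → -57.
Colour: repeats red → green → blue, so red, green, blue, red, green, blue, red → green.
Combining the parts gives [-57, green].

[-57, green]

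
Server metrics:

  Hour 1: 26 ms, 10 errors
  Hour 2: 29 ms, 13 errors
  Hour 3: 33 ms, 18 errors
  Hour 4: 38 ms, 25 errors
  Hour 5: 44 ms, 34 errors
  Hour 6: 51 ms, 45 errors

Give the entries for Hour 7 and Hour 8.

Ms: differences are 3, 4, 5, … (increasing by 1 each time), so 26, 29, 33, 38, 44, 51 → 59 → 68.
For the errors, differences are 3, 5, 7, … (increasing by 2 each time): 10, 13, 18, 25, 34, 45 → 58 → 73.
Putting the parts together: 59 ms, 58 errors and then 68 ms, 73 errors.

59 ms, 58 errors; 68 ms, 73 errors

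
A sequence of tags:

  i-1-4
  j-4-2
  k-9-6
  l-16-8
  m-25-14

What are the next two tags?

Letter: letters move forward 1 place in the alphabet, so i, j, k, l, m → n → o.
Second component: 1, 4, 9, 16, 25 → 36 → 49 (perfect squares: 1², 2², 3², …).
Third component goes 4, 2, 6, 8, 14 → 22 → 36 (each term is the sum of the two before it).
So the next two tags are n-36-22 and o-49-36.

n-36-22 then o-49-36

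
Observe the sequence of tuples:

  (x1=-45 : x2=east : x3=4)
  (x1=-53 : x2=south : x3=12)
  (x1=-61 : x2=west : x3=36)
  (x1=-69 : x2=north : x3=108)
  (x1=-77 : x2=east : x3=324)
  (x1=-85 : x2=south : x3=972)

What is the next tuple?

X1: -45, -53, -61, -69, -77, -85 → -93 (−8 each step).
For the x2, repeats east → south → west → north: east, south, west, north, east, south → west.
X3: 4, 12, 36, 108, 324, 972 → 2916 (×3 each step).
Putting it together: (x1=-93 : x2=west : x3=2916).

(x1=-93 : x2=west : x3=2916)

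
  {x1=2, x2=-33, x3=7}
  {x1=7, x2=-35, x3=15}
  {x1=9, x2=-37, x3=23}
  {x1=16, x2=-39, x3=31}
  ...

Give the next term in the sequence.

{x1=25, x2=-41, x3=39}

X1: each term is the sum of the two before it; 2, 7, 9, 16 → 25.
X2: −2 each step, so -33, -35, -37, -39 → -41.
For the x3, +8 each step: 7, 15, 23, 31 → 39.
So the next term is {x1=25, x2=-41, x3=39}.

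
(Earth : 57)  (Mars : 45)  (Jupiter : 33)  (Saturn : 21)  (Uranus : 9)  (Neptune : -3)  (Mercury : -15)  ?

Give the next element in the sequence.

(Venus : -27)

For the planet, runs through the planets Mercury→Neptune: Earth, Mars, Jupiter, Saturn, Uranus, Neptune, Mercury → Venus.
Second coordinate: −12 each step, so 57, 45, 33, 21, 9, -3, -15 → -27.
Putting it together: (Venus : -27).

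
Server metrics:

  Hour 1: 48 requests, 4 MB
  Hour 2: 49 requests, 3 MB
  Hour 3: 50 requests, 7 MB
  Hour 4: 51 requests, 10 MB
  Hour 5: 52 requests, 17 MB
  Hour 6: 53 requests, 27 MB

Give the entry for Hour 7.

54 requests, 44 MB

Requests goes 48, 49, 50, 51, 52, 53 → 54 (+1 each step).
MB — each term is the sum of the two before it: 4, 3, 7, 10, 17, 27 → 44.
Putting it together: 54 requests, 44 MB.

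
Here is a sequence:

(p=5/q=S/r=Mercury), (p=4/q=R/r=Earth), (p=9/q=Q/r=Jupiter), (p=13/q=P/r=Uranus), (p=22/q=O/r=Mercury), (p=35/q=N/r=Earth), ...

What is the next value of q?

P goes 5, 4, 9, 13, 22, 35 → 57 (each term is the sum of the two before it).
Q goes S, R, Q, P, O, N → M (letters move back 1 place in the alphabet).
R — repeats Mercury → Earth → Jupiter → Uranus: Mercury, Earth, Jupiter, Uranus, Mercury, Earth → Jupiter.

M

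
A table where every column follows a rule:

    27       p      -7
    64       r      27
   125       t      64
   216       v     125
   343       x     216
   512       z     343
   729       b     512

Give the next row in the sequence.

1000  d  729

First component goes 27, 64, 125, 216, 343, 512, 729 → 1000 (perfect cubes: 3³, 4³, 5³, …).
Letter: letters move forward 2 places in the alphabet, wrapping Z→A; p, r, t, v, x, z, b → d.
Third component: -7, 27, 64, 125, 216, 343, 512 → 729 (always the previous value of the first component).
Putting it together: 1000  d  729.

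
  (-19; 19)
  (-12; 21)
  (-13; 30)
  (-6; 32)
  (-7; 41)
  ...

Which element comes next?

(0; 43)

First component: alternating steps +7, −1, +7, −1, …, so -19, -12, -13, -6, -7 → 0.
Second component: alternating steps +2, +9, +2, +9, …; 19, 21, 30, 32, 41 → 43.
So the next element is (0; 43).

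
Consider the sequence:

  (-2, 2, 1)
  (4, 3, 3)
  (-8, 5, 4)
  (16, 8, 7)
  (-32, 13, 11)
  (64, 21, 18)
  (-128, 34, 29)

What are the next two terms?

(256, 55, 47), (-512, 89, 76)

For the first component, ×(-2) each step: -2, 4, -8, 16, -32, 64, -128 → 256 → -512.
Second component goes 2, 3, 5, 8, 13, 21, 34 → 55 → 89 (each term is the sum of the two before it).
Third component — each term is the sum of the two before it: 1, 3, 4, 7, 11, 18, 29 → 47 → 76.
So the next two terms are (256, 55, 47) and (-512, 89, 76).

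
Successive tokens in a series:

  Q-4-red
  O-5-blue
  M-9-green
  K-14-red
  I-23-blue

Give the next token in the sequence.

G-37-green

Letter: letters move back 2 places in the alphabet; Q, O, M, K, I → G.
Second component: 4, 5, 9, 14, 23 → 37 (each term is the sum of the two before it).
Colour: red, blue, green, red, blue → green (repeats red → blue → green).
Putting it together: G-37-green.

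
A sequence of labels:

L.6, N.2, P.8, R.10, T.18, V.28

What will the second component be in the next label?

Second component: 6, 2, 8, 10, 18, 28 → 46 (each term is the sum of the two before it).

46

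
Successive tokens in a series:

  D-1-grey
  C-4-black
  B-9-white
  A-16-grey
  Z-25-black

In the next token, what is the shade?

white

Shade goes grey, black, white, grey, black → white (repeats grey → black → white).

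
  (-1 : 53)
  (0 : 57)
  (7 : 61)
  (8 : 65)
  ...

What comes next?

(15 : 69)

First slot goes -1, 0, 7, 8 → 15 (alternating steps +1, +7, +1, +7, …).
Second slot — +4 each step: 53, 57, 61, 65 → 69.
Putting it together: (15 : 69).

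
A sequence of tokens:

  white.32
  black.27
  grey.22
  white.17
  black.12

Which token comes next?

Shade: white, black, grey, white, black → grey (repeats white → black → grey).
Second component: −5 each step; 32, 27, 22, 17, 12 → 7.
Combining the parts gives grey.7.

grey.7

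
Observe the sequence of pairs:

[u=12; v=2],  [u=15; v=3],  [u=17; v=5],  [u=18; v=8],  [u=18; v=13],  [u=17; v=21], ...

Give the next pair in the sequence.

U — differences are 3, 2, 1, … (decreasing by 1 each time): 12, 15, 17, 18, 18, 17 → 15.
For the v, each term is the sum of the two before it: 2, 3, 5, 8, 13, 21 → 34.
Combining the parts gives [u=15; v=34].

[u=15; v=34]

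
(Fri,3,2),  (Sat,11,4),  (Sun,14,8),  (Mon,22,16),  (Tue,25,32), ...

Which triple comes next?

(Wed,33,64)

For the day, runs through the weekdays Mon→Sun: Fri, Sat, Sun, Mon, Tue → Wed.
Second value goes 3, 11, 14, 22, 25 → 33 (alternating steps +8, +3, +8, +3, …).
Third value — ×2 each step: 2, 4, 8, 16, 32 → 64.
Putting it together: (Wed,33,64).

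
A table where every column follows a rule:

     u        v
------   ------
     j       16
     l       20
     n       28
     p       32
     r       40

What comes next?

t  44

Column u: letters move forward 2 places in the alphabet, so j, l, n, p, r → t.
Column v goes 16, 20, 28, 32, 40 → 44 (alternating steps +4, +8, +4, +8, …).
Putting it together: t  44.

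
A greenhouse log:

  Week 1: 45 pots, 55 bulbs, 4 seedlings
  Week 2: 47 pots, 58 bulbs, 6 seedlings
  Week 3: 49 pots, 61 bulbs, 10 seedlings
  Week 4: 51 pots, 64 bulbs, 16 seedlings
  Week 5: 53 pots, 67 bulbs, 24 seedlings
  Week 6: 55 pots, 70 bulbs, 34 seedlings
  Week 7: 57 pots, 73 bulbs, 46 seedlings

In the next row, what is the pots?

59

Pots: 45, 47, 49, 51, 53, 55, 57 → 59 (+2 each step).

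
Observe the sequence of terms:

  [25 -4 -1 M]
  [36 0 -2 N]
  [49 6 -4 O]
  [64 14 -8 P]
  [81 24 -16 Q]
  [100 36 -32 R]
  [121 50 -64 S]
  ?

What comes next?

First slot: 25, 36, 49, 64, 81, 100, 121 → 144 (perfect squares: 5², 6², 7², …).
Second slot: -4, 0, 6, 14, 24, 36, 50 → 66 (differences are 4, 6, 8, … (increasing by 2 each time)).
Third slot: ×2 each step, so -1, -2, -4, -8, -16, -32, -64 → -128.
Letter — letters move forward 1 place in the alphabet: M, N, O, P, Q, R, S → T.
Putting it together: [144 66 -128 T].

[144 66 -128 T]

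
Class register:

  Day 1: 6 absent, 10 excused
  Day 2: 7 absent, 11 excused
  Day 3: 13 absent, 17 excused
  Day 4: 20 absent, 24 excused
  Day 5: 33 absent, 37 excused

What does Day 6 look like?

Absent: each term is the sum of the two before it; 6, 7, 13, 20, 33 → 53.
Excused: always 4 more than the absent, so 10, 11, 17, 24, 37 → 57.
So the next record is 53 absent, 57 excused.

53 absent, 57 excused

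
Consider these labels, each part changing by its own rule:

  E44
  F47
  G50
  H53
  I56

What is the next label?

J59

Letter: letters move forward 1 place in the alphabet, so E, F, G, H, I → J.
Second component: 44, 47, 50, 53, 56 → 59 (+3 each step).
So the next label is J59.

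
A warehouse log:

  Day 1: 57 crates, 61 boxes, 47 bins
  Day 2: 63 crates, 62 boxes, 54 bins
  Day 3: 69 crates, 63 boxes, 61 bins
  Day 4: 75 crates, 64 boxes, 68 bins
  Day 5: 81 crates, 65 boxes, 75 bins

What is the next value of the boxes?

66

Boxes goes 61, 62, 63, 64, 65 → 66 (+1 each step).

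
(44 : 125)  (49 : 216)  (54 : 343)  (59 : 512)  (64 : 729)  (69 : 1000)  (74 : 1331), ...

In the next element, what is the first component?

First component: +5 each step; 44, 49, 54, 59, 64, 69, 74 → 79.

79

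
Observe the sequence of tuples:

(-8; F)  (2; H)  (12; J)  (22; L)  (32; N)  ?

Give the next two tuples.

(42; P), (52; R)

First slot: +10 each step; -8, 2, 12, 22, 32 → 42 → 52.
Letter: F, H, J, L, N → P → R (letters move forward 2 places in the alphabet).
So the next two tuples are (42; P) and (52; R).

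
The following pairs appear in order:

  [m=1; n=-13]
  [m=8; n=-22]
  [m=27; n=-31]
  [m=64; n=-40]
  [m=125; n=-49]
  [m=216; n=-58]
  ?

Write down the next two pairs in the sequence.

[m=343; n=-67], [m=512; n=-76]

M: perfect cubes: 1³, 2³, 3³, …; 1, 8, 27, 64, 125, 216 → 343 → 512.
N — −9 each step: -13, -22, -31, -40, -49, -58 → -67 → -76.
Putting the parts together: [m=343; n=-67] and then [m=512; n=-76].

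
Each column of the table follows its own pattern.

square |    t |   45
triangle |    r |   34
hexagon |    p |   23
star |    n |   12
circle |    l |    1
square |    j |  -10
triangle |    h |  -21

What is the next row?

hexagon  f  -32

Shape: repeats square → triangle → hexagon → star → circle; square, triangle, hexagon, star, circle, square, triangle → hexagon.
For the letter, letters move back 2 places in the alphabet: t, r, p, n, l, j, h → f.
Third component: −11 each step, so 45, 34, 23, 12, 1, -10, -21 → -32.
Combining the parts gives hexagon  f  -32.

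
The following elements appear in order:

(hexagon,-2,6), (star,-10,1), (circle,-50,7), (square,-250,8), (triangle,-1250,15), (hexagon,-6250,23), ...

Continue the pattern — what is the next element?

Shape: repeats hexagon → star → circle → square → triangle; hexagon, star, circle, square, triangle, hexagon → star.
Second value: ×5 each step; -2, -10, -50, -250, -1250, -6250 → -31250.
Third value: each term is the sum of the two before it; 6, 1, 7, 8, 15, 23 → 38.
So the next element is (star,-31250,38).

(star,-31250,38)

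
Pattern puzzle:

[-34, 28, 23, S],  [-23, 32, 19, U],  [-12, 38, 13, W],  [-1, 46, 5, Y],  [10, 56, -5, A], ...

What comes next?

[21, 68, -17, C]

First slot: +11 each step, so -34, -23, -12, -1, 10 → 21.
Second slot: 28, 32, 38, 46, 56 → 68 (differences are 4, 6, 8, … (increasing by 2 each time)).
Third slot goes 23, 19, 13, 5, -5 → -17 (together with the second slot always sums to 51).
For the letter, letters move forward 2 places in the alphabet, wrapping Z→A: S, U, W, Y, A → C.
Combining the parts gives [21, 68, -17, C].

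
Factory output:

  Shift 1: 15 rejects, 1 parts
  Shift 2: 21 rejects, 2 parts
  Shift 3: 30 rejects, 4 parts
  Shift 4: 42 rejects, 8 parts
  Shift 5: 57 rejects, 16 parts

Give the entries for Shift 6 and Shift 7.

75 rejects, 32 parts; 96 rejects, 64 parts

Rejects: differences are 6, 9, 12, … (increasing by 3 each time); 15, 21, 30, 42, 57 → 75 → 96.
Parts: ×2 each step; 1, 2, 4, 8, 16 → 32 → 64.
So the next two lines are 75 rejects, 32 parts and 96 rejects, 64 parts.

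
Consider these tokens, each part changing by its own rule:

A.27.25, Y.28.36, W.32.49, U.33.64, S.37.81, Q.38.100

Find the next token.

O.42.121

Letter: A, Y, W, U, S, Q → O (letters move back 2 places in the alphabet, wrapping A→Z).
Second component: alternating steps +1, +4, +1, +4, …; 27, 28, 32, 33, 37, 38 → 42.
Third component: perfect squares: 5², 6², 7², …; 25, 36, 49, 64, 81, 100 → 121.
So the next token is O.42.121.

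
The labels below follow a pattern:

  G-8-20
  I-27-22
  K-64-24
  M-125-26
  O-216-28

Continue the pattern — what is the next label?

Q-343-30

Letter: letters move forward 2 places in the alphabet, so G, I, K, M, O → Q.
For the second component, perfect cubes: 2³, 3³, 4³, …: 8, 27, 64, 125, 216 → 343.
Third component: +2 each step, so 20, 22, 24, 26, 28 → 30.
So the next label is Q-343-30.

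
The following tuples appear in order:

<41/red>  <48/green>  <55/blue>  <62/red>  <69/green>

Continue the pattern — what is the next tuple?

<76/blue>

First entry — +7 each step: 41, 48, 55, 62, 69 → 76.
Colour: red, green, blue, red, green → blue (repeats red → green → blue).
Putting it together: <76/blue>.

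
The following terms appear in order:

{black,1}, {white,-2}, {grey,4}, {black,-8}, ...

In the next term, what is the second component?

16

Second component: ×(-2) each step, so 1, -2, 4, -8 → 16.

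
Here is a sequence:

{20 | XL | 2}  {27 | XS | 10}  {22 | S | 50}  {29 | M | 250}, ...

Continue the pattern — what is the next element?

{24 | L | 1250}

First coordinate: alternating steps +7, −5, +7, −5, …; 20, 27, 22, 29 → 24.
Size: runs through clothing sizes XS→XL; XL, XS, S, M → L.
Third coordinate: ×5 each step; 2, 10, 50, 250 → 1250.
Putting it together: {24 | L | 1250}.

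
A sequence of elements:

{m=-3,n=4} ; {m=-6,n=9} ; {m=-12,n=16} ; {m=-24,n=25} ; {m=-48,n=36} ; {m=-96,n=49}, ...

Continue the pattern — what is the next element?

{m=-192,n=64}

M goes -3, -6, -12, -24, -48, -96 → -192 (×2 each step).
N: 4, 9, 16, 25, 36, 49 → 64 (perfect squares: 2², 3², 4², …).
So the next element is {m=-192,n=64}.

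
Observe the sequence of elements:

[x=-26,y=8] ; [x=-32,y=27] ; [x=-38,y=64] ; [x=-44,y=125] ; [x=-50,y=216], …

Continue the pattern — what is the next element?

X: -26, -32, -38, -44, -50 → -56 (−6 each step).
Y — perfect cubes: 2³, 3³, 4³, …: 8, 27, 64, 125, 216 → 343.
So the next element is [x=-56,y=343].

[x=-56,y=343]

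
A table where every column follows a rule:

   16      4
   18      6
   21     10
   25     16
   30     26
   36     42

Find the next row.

First component: differences are 2, 3, 4, … (increasing by 1 each time), so 16, 18, 21, 25, 30, 36 → 43.
Second component: 4, 6, 10, 16, 26, 42 → 68 (each term is the sum of the two before it).
Combining the parts gives 43  68.

43  68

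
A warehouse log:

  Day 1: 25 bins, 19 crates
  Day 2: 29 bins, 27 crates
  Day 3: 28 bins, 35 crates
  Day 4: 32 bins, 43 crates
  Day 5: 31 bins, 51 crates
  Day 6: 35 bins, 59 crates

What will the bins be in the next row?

34

Bins — alternating steps +4, −1, +4, −1, …: 25, 29, 28, 32, 31, 35 → 34.
For the crates, +8 each step: 19, 27, 35, 43, 51, 59 → 67.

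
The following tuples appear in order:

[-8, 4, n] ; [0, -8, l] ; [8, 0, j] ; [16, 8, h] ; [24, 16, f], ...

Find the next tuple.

[32, 24, d]

First slot — +8 each step: -8, 0, 8, 16, 24 → 32.
Second slot: 4, -8, 0, 8, 16 → 24 (always the previous value of the first slot).
Letter — letters move back 2 places in the alphabet: n, l, j, h, f → d.
So the next tuple is [32, 24, d].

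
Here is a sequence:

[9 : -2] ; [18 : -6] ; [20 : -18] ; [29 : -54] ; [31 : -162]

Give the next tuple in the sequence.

First component — alternating steps +9, +2, +9, +2, …: 9, 18, 20, 29, 31 → 40.
For the second component, ×3 each step: -2, -6, -18, -54, -162 → -486.
Combining the parts gives [40 : -486].

[40 : -486]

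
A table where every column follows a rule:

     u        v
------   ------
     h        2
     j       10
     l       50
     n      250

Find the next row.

Column u: letters move forward 2 places in the alphabet; h, j, l, n → p.
Column v: 2, 10, 50, 250 → 1250 (×5 each step).
So the next row is p  1250.

p  1250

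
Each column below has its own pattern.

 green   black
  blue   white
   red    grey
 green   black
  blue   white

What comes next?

red  grey

Colour: green, blue, red, green, blue → red (repeats green → blue → red).
For the shade, repeats black → white → grey: black, white, grey, black, white → grey.
Putting it together: red  grey.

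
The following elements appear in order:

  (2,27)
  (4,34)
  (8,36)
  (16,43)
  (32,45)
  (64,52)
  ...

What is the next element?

(128,54)

First slot: ×2 each step, so 2, 4, 8, 16, 32, 64 → 128.
Second slot: 27, 34, 36, 43, 45, 52 → 54 (alternating steps +7, +2, +7, +2, …).
Combining the parts gives (128,54).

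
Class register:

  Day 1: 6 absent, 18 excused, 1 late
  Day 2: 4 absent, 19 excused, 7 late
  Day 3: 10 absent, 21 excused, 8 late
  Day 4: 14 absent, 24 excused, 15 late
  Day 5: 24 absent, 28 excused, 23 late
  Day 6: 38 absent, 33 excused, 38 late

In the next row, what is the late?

61

Late: 1, 7, 8, 15, 23, 38 → 61 (each term is the sum of the two before it).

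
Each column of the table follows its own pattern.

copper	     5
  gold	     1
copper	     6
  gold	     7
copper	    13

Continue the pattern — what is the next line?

gold  20

Metal: copper, gold, copper, gold, copper → gold (alternates copper ↔ gold).
For the second component, each term is the sum of the two before it: 5, 1, 6, 7, 13 → 20.
Putting it together: gold  20.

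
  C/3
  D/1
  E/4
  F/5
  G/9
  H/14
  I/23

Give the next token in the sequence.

J/37

Letter: letters move forward 1 place in the alphabet, so C, D, E, F, G, H, I → J.
Second component: 3, 1, 4, 5, 9, 14, 23 → 37 (each term is the sum of the two before it).
So the next token is J/37.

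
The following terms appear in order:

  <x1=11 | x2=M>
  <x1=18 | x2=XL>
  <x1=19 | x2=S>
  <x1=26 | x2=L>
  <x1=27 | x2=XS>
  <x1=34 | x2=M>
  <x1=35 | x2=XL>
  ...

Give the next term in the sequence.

<x1=42 | x2=S>

X1 — alternating steps +7, +1, +7, +1, …: 11, 18, 19, 26, 27, 34, 35 → 42.
X2 goes M, XL, S, L, XS, M, XL → S (repeats M → XL → S → L → XS).
Putting it together: <x1=42 | x2=S>.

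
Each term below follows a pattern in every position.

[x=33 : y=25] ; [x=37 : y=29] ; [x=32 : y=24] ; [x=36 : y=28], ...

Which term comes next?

[x=31 : y=23]

X: alternating steps +4, −5, +4, −5, …, so 33, 37, 32, 36 → 31.
Y: 25, 29, 24, 28 → 23 (always 8 less than the x).
Combining the parts gives [x=31 : y=23].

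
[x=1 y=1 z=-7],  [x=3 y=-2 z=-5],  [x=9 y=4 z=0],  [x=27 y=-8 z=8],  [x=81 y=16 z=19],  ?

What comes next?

[x=243 y=-32 z=33]

X: 1, 3, 9, 27, 81 → 243 (×3 each step).
Y goes 1, -2, 4, -8, 16 → -32 (×(-2) each step).
Z — differences are 2, 5, 8, … (increasing by 3 each time): -7, -5, 0, 8, 19 → 33.
Putting it together: [x=243 y=-32 z=33].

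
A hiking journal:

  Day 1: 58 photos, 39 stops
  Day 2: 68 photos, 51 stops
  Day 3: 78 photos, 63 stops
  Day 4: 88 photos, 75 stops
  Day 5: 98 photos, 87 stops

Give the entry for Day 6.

108 photos, 99 stops

Photos goes 58, 68, 78, 88, 98 → 108 (+10 each step).
Stops goes 39, 51, 63, 75, 87 → 99 (+12 each step).
So the next row is 108 photos, 99 stops.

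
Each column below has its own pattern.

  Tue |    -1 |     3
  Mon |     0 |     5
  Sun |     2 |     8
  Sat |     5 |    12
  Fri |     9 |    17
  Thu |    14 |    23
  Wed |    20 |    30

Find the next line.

Tue  27  38

Day: Tue, Mon, Sun, Sat, Fri, Thu, Wed → Tue (runs backward through the weekdays Mon→Sun).
Second component: differences are 1, 2, 3, … (increasing by 1 each time); -1, 0, 2, 5, 9, 14, 20 → 27.
Third component — differences are 2, 3, 4, … (increasing by 1 each time): 3, 5, 8, 12, 17, 23, 30 → 38.
So the next line is Tue  27  38.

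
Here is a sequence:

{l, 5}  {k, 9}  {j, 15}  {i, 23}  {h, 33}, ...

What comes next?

{g, 45}

For the letter, letters move back 1 place in the alphabet: l, k, j, i, h → g.
For the second coordinate, differences are 4, 6, 8, … (increasing by 2 each time): 5, 9, 15, 23, 33 → 45.
Combining the parts gives {g, 45}.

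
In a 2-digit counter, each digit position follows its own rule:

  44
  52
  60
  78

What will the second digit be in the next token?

Second digit: −2 each step, mod 10, so 4, 2, 0, 8 → 6.

6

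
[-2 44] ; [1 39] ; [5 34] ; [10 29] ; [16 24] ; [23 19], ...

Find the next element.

First coordinate: -2, 1, 5, 10, 16, 23 → 31 (differences are 3, 4, 5, … (increasing by 1 each time)).
Second coordinate: −5 each step, so 44, 39, 34, 29, 24, 19 → 14.
Combining the parts gives [31 14].

[31 14]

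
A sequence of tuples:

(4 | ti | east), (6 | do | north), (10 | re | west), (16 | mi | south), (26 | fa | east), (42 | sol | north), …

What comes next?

(68 | la | west)

First entry: each term is the sum of the two before it, so 4, 6, 10, 16, 26, 42 → 68.
Note goes ti, do, re, mi, fa, sol → la (runs through the solfège scale do→ti).
Direction — repeats east → north → west → south: east, north, west, south, east, north → west.
Putting it together: (68 | la | west).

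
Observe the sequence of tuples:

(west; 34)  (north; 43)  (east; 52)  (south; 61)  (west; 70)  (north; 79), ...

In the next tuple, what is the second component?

For the second component, +9 each step: 34, 43, 52, 61, 70, 79 → 88.

88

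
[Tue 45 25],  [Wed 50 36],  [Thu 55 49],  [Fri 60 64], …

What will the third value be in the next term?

81

Day — runs through the weekdays Mon→Sun: Tue, Wed, Thu, Fri → Sat.
Second value: +5 each step; 45, 50, 55, 60 → 65.
Third value — perfect squares: 5², 6², 7², …: 25, 36, 49, 64 → 81.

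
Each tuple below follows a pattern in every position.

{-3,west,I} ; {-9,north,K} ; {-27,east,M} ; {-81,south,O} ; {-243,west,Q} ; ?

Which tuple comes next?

For the first coordinate, ×3 each step: -3, -9, -27, -81, -243 → -729.
Direction: repeats west → north → east → south, so west, north, east, south, west → north.
For the letter, letters move forward 2 places in the alphabet: I, K, M, O, Q → S.
Putting it together: {-729,north,S}.

{-729,north,S}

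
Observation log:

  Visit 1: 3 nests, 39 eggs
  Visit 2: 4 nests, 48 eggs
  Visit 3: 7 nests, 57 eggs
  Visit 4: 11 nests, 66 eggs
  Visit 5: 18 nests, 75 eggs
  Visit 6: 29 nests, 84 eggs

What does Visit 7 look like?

47 nests, 93 eggs

Nests — each term is the sum of the two before it: 3, 4, 7, 11, 18, 29 → 47.
For the eggs, +9 each step: 39, 48, 57, 66, 75, 84 → 93.
Combining the parts gives 47 nests, 93 eggs.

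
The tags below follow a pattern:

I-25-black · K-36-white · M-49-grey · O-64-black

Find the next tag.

Q-81-white

Letter: I, K, M, O → Q (letters move forward 2 places in the alphabet).
Second component — perfect squares: 5², 6², 7², …: 25, 36, 49, 64 → 81.
For the shade, repeats black → white → grey: black, white, grey, black → white.
So the next tag is Q-81-white.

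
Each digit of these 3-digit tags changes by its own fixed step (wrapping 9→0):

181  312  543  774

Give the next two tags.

First digit: +2 each step, mod 10; 1, 3, 5, 7 → 9 → 1.
Second digit: +3 each step, mod 10, so 8, 1, 4, 7 → 0 → 3.
Third digit: +1 each step, mod 10; 1, 2, 3, 4 → 5 → 6.
So the next two tags are 905 and 136.

905, 136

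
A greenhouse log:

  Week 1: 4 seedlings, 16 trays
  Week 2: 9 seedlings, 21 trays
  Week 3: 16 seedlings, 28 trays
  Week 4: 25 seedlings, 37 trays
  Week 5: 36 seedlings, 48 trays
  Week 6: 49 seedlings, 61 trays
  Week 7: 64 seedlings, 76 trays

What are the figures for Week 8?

81 seedlings, 93 trays

Seedlings — perfect squares: 2², 3², 4², …: 4, 9, 16, 25, 36, 49, 64 → 81.
For the trays, always 12 more than the seedlings: 16, 21, 28, 37, 48, 61, 76 → 93.
Combining the parts gives 81 seedlings, 93 trays.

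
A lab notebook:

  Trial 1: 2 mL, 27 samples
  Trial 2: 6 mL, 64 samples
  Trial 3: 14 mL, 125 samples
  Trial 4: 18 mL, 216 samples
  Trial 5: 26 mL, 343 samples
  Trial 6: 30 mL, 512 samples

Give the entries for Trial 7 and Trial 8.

38 mL, 729 samples; 42 mL, 1000 samples

ML: alternating steps +4, +8, +4, +8, …; 2, 6, 14, 18, 26, 30 → 38 → 42.
Samples — perfect cubes: 3³, 4³, 5³, …: 27, 64, 125, 216, 343, 512 → 729 → 1000.
So the next two rows are 38 mL, 729 samples and 42 mL, 1000 samples.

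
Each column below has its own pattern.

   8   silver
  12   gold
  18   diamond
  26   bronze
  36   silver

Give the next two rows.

48  gold; 62  diamond

First component goes 8, 12, 18, 26, 36 → 48 → 62 (differences are 4, 6, 8, … (increasing by 2 each time)).
Rank — repeats silver → gold → diamond → bronze: silver, gold, diamond, bronze, silver → gold → diamond.
Putting the parts together: 48  gold and then 62  diamond.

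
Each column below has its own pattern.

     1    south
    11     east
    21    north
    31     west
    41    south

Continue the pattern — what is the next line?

First component: +10 each step; 1, 11, 21, 31, 41 → 51.
Direction: repeats south → east → north → west; south, east, north, west, south → east.
Combining the parts gives 51  east.

51  east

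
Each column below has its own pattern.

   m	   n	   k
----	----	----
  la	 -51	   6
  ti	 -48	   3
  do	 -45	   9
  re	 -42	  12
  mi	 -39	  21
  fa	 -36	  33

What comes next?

sol  -33  54

Column m: runs through the solfège scale do→ti, so la, ti, do, re, mi, fa → sol.
Column n goes -51, -48, -45, -42, -39, -36 → -33 (+3 each step).
Column k: each term is the sum of the two before it, so 6, 3, 9, 12, 21, 33 → 54.
Putting it together: sol  -33  54.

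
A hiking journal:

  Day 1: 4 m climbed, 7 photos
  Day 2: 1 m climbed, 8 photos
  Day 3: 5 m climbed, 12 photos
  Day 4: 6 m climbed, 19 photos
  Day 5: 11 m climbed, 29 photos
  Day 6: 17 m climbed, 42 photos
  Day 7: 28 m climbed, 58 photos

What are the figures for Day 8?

M climbed: each term is the sum of the two before it, so 4, 1, 5, 6, 11, 17, 28 → 45.
Photos: differences are 1, 4, 7, … (increasing by 3 each time); 7, 8, 12, 19, 29, 42, 58 → 77.
Combining the parts gives 45 m climbed, 77 photos.

45 m climbed, 77 photos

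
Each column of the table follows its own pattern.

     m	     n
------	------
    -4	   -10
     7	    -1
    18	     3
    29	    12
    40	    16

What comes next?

Column m goes -4, 7, 18, 29, 40 → 51 (+11 each step).
Column n: -10, -1, 3, 12, 16 → 25 (alternating steps +9, +4, +9, +4, …).
So the next row is 51  25.

51  25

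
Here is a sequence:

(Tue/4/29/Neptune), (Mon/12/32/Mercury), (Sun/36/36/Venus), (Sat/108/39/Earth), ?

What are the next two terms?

(Fri/324/43/Mars), (Thu/972/46/Jupiter)

Day: runs backward through the weekdays Mon→Sun, so Tue, Mon, Sun, Sat → Fri → Thu.
For the second slot, ×3 each step: 4, 12, 36, 108 → 324 → 972.
Third slot: alternating steps +3, +4, +3, +4, …; 29, 32, 36, 39 → 43 → 46.
Planet — runs through the planets Mercury→Neptune: Neptune, Mercury, Venus, Earth → Mars → Jupiter.
Putting the parts together: (Fri/324/43/Mars) and then (Thu/972/46/Jupiter).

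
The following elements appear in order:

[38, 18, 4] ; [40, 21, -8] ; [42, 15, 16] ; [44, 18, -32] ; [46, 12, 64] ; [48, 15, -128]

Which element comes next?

First coordinate: +2 each step, so 38, 40, 42, 44, 46, 48 → 50.
Second coordinate goes 18, 21, 15, 18, 12, 15 → 9 (alternating steps +3, −6, +3, −6, …).
Third coordinate goes 4, -8, 16, -32, 64, -128 → 256 (×(-2) each step).
Putting it together: [50, 9, 256].

[50, 9, 256]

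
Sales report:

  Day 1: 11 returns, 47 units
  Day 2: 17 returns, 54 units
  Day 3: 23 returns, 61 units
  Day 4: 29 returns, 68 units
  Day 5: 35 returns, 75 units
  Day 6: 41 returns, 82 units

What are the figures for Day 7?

Returns: +6 each step; 11, 17, 23, 29, 35, 41 → 47.
Units — +7 each step: 47, 54, 61, 68, 75, 82 → 89.
Combining the parts gives 47 returns, 89 units.

47 returns, 89 units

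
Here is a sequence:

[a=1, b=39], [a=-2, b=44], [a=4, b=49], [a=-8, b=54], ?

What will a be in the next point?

16

A: 1, -2, 4, -8 → 16 (×(-2) each step).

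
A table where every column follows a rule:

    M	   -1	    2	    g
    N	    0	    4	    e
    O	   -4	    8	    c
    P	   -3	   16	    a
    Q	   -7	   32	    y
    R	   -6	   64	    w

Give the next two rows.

S  -10  128  u; T  -9  256  s

First letter goes M, N, O, P, Q, R → S → T (letters move forward 1 place in the alphabet).
Second component: -1, 0, -4, -3, -7, -6 → -10 → -9 (alternating steps +1, −4, +1, −4, …).
Third component: ×2 each step, so 2, 4, 8, 16, 32, 64 → 128 → 256.
Second letter: letters move back 2 places in the alphabet, wrapping A→Z, so g, e, c, a, y, w → u → s.
So the next two rows are S  -10  128  u and T  -9  256  s.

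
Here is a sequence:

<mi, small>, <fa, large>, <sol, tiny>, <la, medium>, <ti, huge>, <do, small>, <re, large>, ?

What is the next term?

Note goes mi, fa, sol, la, ti, do, re → mi (runs through the solfège scale do→ti).
For the size, repeats small → large → tiny → medium → huge: small, large, tiny, medium, huge, small, large → tiny.
Combining the parts gives <mi, tiny>.

<mi, tiny>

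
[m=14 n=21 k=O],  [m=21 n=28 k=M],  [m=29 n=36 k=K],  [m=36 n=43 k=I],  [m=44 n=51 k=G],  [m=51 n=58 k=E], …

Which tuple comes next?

For the m, alternating steps +7, +8, +7, +8, …: 14, 21, 29, 36, 44, 51 → 59.
N: always 7 more than the m, so 21, 28, 36, 43, 51, 58 → 66.
K: letters move back 2 places in the alphabet; O, M, K, I, G, E → C.
Putting it together: [m=59 n=66 k=C].

[m=59 n=66 k=C]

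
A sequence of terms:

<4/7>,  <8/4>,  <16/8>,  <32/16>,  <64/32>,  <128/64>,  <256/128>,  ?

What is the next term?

<512/256>

For the first value, ×2 each step: 4, 8, 16, 32, 64, 128, 256 → 512.
For the second value, always the previous value of the first value: 7, 4, 8, 16, 32, 64, 128 → 256.
Putting it together: <512/256>.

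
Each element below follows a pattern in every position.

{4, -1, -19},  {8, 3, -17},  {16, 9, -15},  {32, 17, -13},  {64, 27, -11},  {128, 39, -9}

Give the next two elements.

First value: 4, 8, 16, 32, 64, 128 → 256 → 512 (×2 each step).
For the second value, differences are 4, 6, 8, … (increasing by 2 each time): -1, 3, 9, 17, 27, 39 → 53 → 69.
Third value: -19, -17, -15, -13, -11, -9 → -7 → -5 (+2 each step).
So the next two elements are {256, 53, -7} and {512, 69, -5}.

{256, 53, -7}, {512, 69, -5}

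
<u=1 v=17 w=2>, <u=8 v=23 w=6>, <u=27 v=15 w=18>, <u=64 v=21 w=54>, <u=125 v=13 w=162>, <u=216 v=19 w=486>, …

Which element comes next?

<u=343 v=11 w=1458>

U: perfect cubes: 1³, 2³, 3³, …; 1, 8, 27, 64, 125, 216 → 343.
V goes 17, 23, 15, 21, 13, 19 → 11 (alternating steps +6, −8, +6, −8, …).
W goes 2, 6, 18, 54, 162, 486 → 1458 (×3 each step).
So the next element is <u=343 v=11 w=1458>.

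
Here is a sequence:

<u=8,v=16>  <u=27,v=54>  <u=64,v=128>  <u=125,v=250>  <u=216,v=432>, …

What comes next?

U goes 8, 27, 64, 125, 216 → 343 (perfect cubes: 2³, 3³, 4³, …).
V: 16, 54, 128, 250, 432 → 686 (always 2 × the u).
So the next pair is <u=343,v=686>.

<u=343,v=686>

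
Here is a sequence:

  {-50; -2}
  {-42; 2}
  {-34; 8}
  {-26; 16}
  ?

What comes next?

{-18; 26}

For the first component, +8 each step: -50, -42, -34, -26 → -18.
Second component goes -2, 2, 8, 16 → 26 (differences are 4, 6, 8, … (increasing by 2 each time)).
So the next element is {-18; 26}.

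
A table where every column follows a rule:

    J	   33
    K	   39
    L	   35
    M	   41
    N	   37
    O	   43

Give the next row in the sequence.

P  39

Letter: letters move forward 1 place in the alphabet, so J, K, L, M, N, O → P.
Second component — alternating steps +6, −4, +6, −4, …: 33, 39, 35, 41, 37, 43 → 39.
Combining the parts gives P  39.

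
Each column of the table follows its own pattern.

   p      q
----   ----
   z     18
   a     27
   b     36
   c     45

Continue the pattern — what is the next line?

d  54

Column p: letters move forward 1 place in the alphabet, wrapping Z→A, so z, a, b, c → d.
Column q: +9 each step, so 18, 27, 36, 45 → 54.
Combining the parts gives d  54.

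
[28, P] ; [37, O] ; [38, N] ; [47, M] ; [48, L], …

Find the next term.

[57, K]

First part: 28, 37, 38, 47, 48 → 57 (alternating steps +9, +1, +9, +1, …).
Letter: P, O, N, M, L → K (letters move back 1 place in the alphabet).
Combining the parts gives [57, K].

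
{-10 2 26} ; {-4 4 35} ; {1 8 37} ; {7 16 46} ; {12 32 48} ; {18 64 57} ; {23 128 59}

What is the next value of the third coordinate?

68

Third coordinate: alternating steps +9, +2, +9, +2, …, so 26, 35, 37, 46, 48, 57, 59 → 68.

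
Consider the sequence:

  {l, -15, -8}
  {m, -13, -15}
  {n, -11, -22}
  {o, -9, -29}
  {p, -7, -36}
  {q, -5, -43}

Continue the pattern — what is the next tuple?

Letter: letters move forward 1 place in the alphabet, so l, m, n, o, p, q → r.
For the second component, +2 each step: -15, -13, -11, -9, -7, -5 → -3.
For the third component, −7 each step: -8, -15, -22, -29, -36, -43 → -50.
So the next tuple is {r, -3, -50}.

{r, -3, -50}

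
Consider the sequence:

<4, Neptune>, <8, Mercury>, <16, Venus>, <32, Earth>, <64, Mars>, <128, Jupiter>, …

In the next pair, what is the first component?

256

For the first component, ×2 each step: 4, 8, 16, 32, 64, 128 → 256.
Planet — runs through the planets Mercury→Neptune: Neptune, Mercury, Venus, Earth, Mars, Jupiter → Saturn.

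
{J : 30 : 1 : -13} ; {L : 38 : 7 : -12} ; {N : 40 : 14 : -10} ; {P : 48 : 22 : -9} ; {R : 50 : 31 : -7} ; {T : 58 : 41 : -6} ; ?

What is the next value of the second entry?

60

For the letter, letters move forward 2 places in the alphabet: J, L, N, P, R, T → V.
Second entry: alternating steps +8, +2, +8, +2, …; 30, 38, 40, 48, 50, 58 → 60.
Third entry — differences are 6, 7, 8, … (increasing by 1 each time): 1, 7, 14, 22, 31, 41 → 52.
Fourth entry goes -13, -12, -10, -9, -7, -6 → -4 (alternating steps +1, +2, +1, +2, …).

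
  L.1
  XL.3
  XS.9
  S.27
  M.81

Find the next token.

Size: runs through clothing sizes XS→XL; L, XL, XS, S, M → L.
Second component: ×3 each step; 1, 3, 9, 27, 81 → 243.
So the next token is L.243.

L.243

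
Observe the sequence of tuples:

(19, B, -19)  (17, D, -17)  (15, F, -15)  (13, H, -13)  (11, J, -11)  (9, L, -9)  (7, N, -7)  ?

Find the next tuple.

(5, P, -5)

First entry: 19, 17, 15, 13, 11, 9, 7 → 5 (−2 each step).
For the letter, letters move forward 2 places in the alphabet: B, D, F, H, J, L, N → P.
Third entry: always the negative of the first entry; -19, -17, -15, -13, -11, -9, -7 → -5.
Combining the parts gives (5, P, -5).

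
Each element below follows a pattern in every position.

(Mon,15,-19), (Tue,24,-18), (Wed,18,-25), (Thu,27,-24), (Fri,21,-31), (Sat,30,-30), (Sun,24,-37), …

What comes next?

(Mon,33,-36)

Day — runs through the weekdays Mon→Sun: Mon, Tue, Wed, Thu, Fri, Sat, Sun → Mon.
Second value: 15, 24, 18, 27, 21, 30, 24 → 33 (alternating steps +9, −6, +9, −6, …).
Third value: alternating steps +1, −7, +1, −7, …, so -19, -18, -25, -24, -31, -30, -37 → -36.
Putting it together: (Mon,33,-36).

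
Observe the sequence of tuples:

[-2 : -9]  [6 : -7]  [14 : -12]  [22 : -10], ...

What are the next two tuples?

[30 : -15], [38 : -13]

First coordinate goes -2, 6, 14, 22 → 30 → 38 (+8 each step).
Second coordinate: alternating steps +2, −5, +2, −5, …, so -9, -7, -12, -10 → -15 → -13.
Putting the parts together: [30 : -15] and then [38 : -13].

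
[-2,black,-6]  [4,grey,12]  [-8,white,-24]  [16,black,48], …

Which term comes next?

First entry: ×(-2) each step; -2, 4, -8, 16 → -32.
Shade: repeats black → grey → white, so black, grey, white, black → grey.
Third entry: always 3 × the first entry, so -6, 12, -24, 48 → -96.
Putting it together: [-32,grey,-96].

[-32,grey,-96]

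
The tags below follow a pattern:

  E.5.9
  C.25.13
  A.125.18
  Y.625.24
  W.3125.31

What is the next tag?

U.15625.39

Letter goes E, C, A, Y, W → U (letters move back 2 places in the alphabet, wrapping A→Z).
Second component: 5, 25, 125, 625, 3125 → 15625 (×5 each step).
For the third component, differences are 4, 5, 6, … (increasing by 1 each time): 9, 13, 18, 24, 31 → 39.
Combining the parts gives U.15625.39.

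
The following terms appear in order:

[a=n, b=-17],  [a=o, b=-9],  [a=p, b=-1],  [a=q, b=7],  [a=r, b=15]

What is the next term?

A: letters move forward 1 place in the alphabet, so n, o, p, q, r → s.
B goes -17, -9, -1, 7, 15 → 23 (+8 each step).
Putting it together: [a=s, b=23].

[a=s, b=23]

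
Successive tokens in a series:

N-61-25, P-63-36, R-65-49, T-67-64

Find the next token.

V-69-81

Letter: letters move forward 2 places in the alphabet, so N, P, R, T → V.
Second component: 61, 63, 65, 67 → 69 (+2 each step).
Third component goes 25, 36, 49, 64 → 81 (perfect squares: 5², 6², 7², …).
Putting it together: V-69-81.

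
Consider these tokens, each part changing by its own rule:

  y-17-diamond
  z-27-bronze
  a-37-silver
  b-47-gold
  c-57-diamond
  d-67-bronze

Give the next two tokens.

Letter — letters move forward 1 place in the alphabet, wrapping Z→A: y, z, a, b, c, d → e → f.
Second component — +10 each step: 17, 27, 37, 47, 57, 67 → 77 → 87.
For the rank, repeats diamond → bronze → silver → gold: diamond, bronze, silver, gold, diamond, bronze → silver → gold.
So the next two tokens are e-77-silver and f-87-gold.

e-77-silver, f-87-gold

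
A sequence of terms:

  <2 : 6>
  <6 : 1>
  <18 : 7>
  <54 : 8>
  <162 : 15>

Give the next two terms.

<486 : 23>, <1458 : 38>

For the first part, ×3 each step: 2, 6, 18, 54, 162 → 486 → 1458.
For the second part, each term is the sum of the two before it: 6, 1, 7, 8, 15 → 23 → 38.
Putting the parts together: <486 : 23> and then <1458 : 38>.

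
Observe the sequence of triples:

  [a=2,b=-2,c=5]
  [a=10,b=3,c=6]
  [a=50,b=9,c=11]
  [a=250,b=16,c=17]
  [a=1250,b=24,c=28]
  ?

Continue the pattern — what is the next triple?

[a=6250,b=33,c=45]

A — ×5 each step: 2, 10, 50, 250, 1250 → 6250.
B: -2, 3, 9, 16, 24 → 33 (differences are 5, 6, 7, … (increasing by 1 each time)).
C goes 5, 6, 11, 17, 28 → 45 (each term is the sum of the two before it).
So the next triple is [a=6250,b=33,c=45].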